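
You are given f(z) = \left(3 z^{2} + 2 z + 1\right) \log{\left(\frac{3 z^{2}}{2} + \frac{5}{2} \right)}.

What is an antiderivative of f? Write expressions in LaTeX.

An antiderivative is F(z) = - \frac{2 z^{3}}{3} - z^{2} + \frac{4 z}{3} + \left(z^{3} + z^{2} + z\right) \log{\left(\frac{3 z^{2}}{2} + \frac{5}{2} \right)} + \frac{5 \log{\left(z^{2} + \frac{5}{3} \right)}}{3} - \frac{4 \sqrt{15} \operatorname{atan}{\left(\frac{\sqrt{15} z}{5} \right)}}{9}.

Whatever form F(z) takes, F'(z) = f(z) is non-negotiable.
Check: d/dz[- \frac{2 z^{3}}{3} - z^{2} + \frac{4 z}{3} + \left(z^{3} + z^{2} + z\right) \log{\left(\frac{3 z^{2}}{2} + \frac{5}{2} \right)} + \frac{5 \log{\left(z^{2} + \frac{5}{3} \right)}}{3} - \frac{4 \sqrt{15} \operatorname{atan}{\left(\frac{\sqrt{15} z}{5} \right)}}{9}] = 3 z^{2} \log{\left(3 z^{2} + 5 \right)} - 3 z^{2} \log{\left(2 \right)} + 2 z \log{\left(3 z^{2} + 5 \right)} - 2 z \log{\left(2 \right)} + \log{\left(3 z^{2} + 5 \right)} - \log{\left(2 \right)}, which equals f(z).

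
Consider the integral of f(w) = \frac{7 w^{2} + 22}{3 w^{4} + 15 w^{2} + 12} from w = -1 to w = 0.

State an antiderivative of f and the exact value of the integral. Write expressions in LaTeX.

Since d/dw undoes antidifferentiation here, F'(w) = f(w) is required of F(w).
F(w) = \frac{\operatorname{atan}{\left(\frac{w}{2} \right)} + 5 \operatorname{atan}{\left(w \right)}}{3} is an antiderivative of f.
Check: d/dw[\frac{\operatorname{atan}{\left(\frac{w}{2} \right)} + 5 \operatorname{atan}{\left(w \right)}}{3}] = \frac{7 w^{2} + 22}{3 w^{4} + 15 w^{2} + 12} = f(w).
F(0) = 0; F(-1) = - \frac{5 \pi}{12} - \frac{\operatorname{atan}{\left(\frac{1}{2} \right)}}{3}.
Integral = F(0) - F(-1) = \frac{\operatorname{atan}{\left(\frac{1}{2} \right)}}{3} + \frac{5 \pi}{12}.

Antiderivative: F(w) = \frac{\operatorname{atan}{\left(\frac{w}{2} \right)} + 5 \operatorname{atan}{\left(w \right)}}{3}; value = \frac{\operatorname{atan}{\left(\frac{1}{2} \right)}}{3} + \frac{5 \pi}{12}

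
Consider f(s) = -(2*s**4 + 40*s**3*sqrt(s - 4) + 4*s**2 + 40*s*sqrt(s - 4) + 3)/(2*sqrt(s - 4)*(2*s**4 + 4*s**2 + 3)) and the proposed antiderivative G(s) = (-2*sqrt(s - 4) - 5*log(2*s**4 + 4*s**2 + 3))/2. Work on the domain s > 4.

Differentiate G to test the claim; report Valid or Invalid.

Valid: G'(s) = f(s).

d/ds[G] = (-2*s**4 - 40*s**3*sqrt(s - 4) - 4*s**2 - 40*s*sqrt(s - 4) - 3)/(4*s**4*sqrt(s - 4) + 8*s**2*sqrt(s - 4) + 6*sqrt(s - 4))
This equals f(s) exactly, so the claim holds.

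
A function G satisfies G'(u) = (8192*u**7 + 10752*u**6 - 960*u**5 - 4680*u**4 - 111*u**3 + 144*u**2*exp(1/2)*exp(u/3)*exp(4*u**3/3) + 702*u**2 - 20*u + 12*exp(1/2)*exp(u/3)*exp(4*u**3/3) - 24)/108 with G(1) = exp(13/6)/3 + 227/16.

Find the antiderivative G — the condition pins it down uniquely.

A first test for any G(u): its u-derivative must equal the given G'(u).
A general antiderivative is 3*(4*u**2/3 + u/2 - 1/3)**4 + exp(4*u**3/3 + u/3 + 1/2)/3 + C.
The condition gives C = exp(13/6)/3 + 227/16 - (exp(13/6)/3 + 243/16) = -1.
So G(u) = ((8*u**2 + 3*u - 2)**4 + 144*exp(4*u**3/3 + u/3 + 1/2) - 432)/432.
Check: d/du[((8*u**2 + 3*u - 2)**4 + 144*exp(4*u**3/3 + u/3 + 1/2) - 432)/432] = 2048*u**7/27 + 896*u**6/9 - 80*u**5/9 - 130*u**4/3 - 37*u**3/36 + 4*u**2*exp(1/2)*exp(u/3)*exp(4*u**3/3)/3 + 13*u**2/2 - 5*u/27 + exp(1/2)*exp(u/3)*exp(4*u**3/3)/9 - 2/9, which equals G'(u).

G(u) = ((8*u**2 + 3*u - 2)**4 + 144*exp(4*u**3/3 + u/3 + 1/2) - 432)/432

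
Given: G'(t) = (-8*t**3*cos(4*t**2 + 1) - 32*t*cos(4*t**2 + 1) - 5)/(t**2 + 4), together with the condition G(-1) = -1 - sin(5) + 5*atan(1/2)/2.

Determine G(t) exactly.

G(t) = -sin(4*t**2 + 1) - 5*atan(t/2)/2 - 1

The proposed G(t) is checked by its d/dt: the result must match the given G'(t).
A general antiderivative is -sin(4*t**2 + 1) - 5*atan(t/2)/2 + C.
The condition gives C = -1 - sin(5) + 5*atan(1/2)/2 - (-sin(5) + 5*atan(1/2)/2) = -1.
So G(t) = -sin(4*t**2 + 1) - 5*atan(t/2)/2 - 1.
Check: d/dt[-sin(4*t**2 + 1) - 5*atan(t/2)/2 - 1] = (-8*t**3*cos(4*t**2 + 1) - 32*t*cos(4*t**2 + 1) - 5)/(t**2 + 4) = G'(t).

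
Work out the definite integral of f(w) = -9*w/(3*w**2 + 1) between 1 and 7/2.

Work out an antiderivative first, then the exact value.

Antiderivative: F(w) = -3*log(4*w**2 + 4/3)/2; value = -3*log(151/3)/2 + 3*log(16/3)/2

f matches the chain-rule pattern g'(h)*h' with inner function h(w) = 4*w**2 + 4/3; substituting u = h(w) collapses the integral.
F(w) = -3*log(4*w**2 + 4/3)/2 is an antiderivative of f.
Check: d/dw[-3*log(4*w**2 + 4/3)/2] = -9*w/(3*w**2 + 1) = f(w).
F(7/2) = -3*log(151/3)/2; F(1) = -3*log(16/3)/2.
Integral = F(7/2) - F(1) = -3*log(151/3)/2 + 3*log(16/3)/2.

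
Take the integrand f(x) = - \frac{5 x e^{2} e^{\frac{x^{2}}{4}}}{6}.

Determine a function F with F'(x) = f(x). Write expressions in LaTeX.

An antiderivative is F(x) = - \frac{5 e^{\frac{x^{2}}{4} + 2}}{3}.

f matches the chain-rule pattern g'(h)*h' with inner function h(x) = \frac{x^{2}}{4} + 2; substituting u = h(x) collapses the integral.
Check: d/dx[- \frac{5 e^{\frac{x^{2}}{4} + 2}}{3}] = - \frac{5 x e^{2} e^{\frac{x^{2}}{4}}}{6} = f(x).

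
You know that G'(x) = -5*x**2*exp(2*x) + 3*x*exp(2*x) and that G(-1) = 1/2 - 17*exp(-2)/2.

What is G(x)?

G(x) = ((-5*x**2 + 8*x - 4)*exp(2*x) + 1)/2

Recognize the product-rule pattern: G'(x) = u'v + uv' with u = -5*x**2/2 + 4*x - 2, v = exp(2*x), so integration by parts undoes it.
A general antiderivative is (-5*x**2 + 8*x - 4)*exp(2*x)/2 + C.
The condition gives C = 1/2 - 17*exp(-2)/2 - (-17*exp(-2)/2) = 1/2.
So G(x) = ((-5*x**2 + 8*x - 4)*exp(2*x) + 1)/2.
Check: d/dx[((-5*x**2 + 8*x - 4)*exp(2*x) + 1)/2] = -5*x**2*exp(2*x) + 3*x*exp(2*x) = G'(x).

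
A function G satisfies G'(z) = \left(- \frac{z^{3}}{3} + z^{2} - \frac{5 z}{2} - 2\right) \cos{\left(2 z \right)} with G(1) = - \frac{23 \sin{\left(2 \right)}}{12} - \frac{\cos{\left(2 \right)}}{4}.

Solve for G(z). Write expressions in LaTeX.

For G(z) to be correct, d/dz[G] must agree with the stated G'(z) identically.
A general antiderivative is - \frac{z^{3} \sin{\left(2 z \right)}}{6} + \frac{z^{2} \sin{\left(2 z \right)}}{2} - \frac{z^{2} \cos{\left(2 z \right)}}{4} - z \sin{\left(2 z \right)} + \frac{z \cos{\left(2 z \right)}}{2} - \frac{5 \sin{\left(2 z \right)}}{4} - \frac{\cos{\left(2 z \right)}}{2} + C.
The condition gives C = - \frac{23 \sin{\left(2 \right)}}{12} - \frac{\cos{\left(2 \right)}}{4} - (- \frac{23 \sin{\left(2 \right)}}{12} - \frac{\cos{\left(2 \right)}}{4}) = 0.
So G(z) = - \frac{z^{3} \sin{\left(2 z \right)}}{6} + \frac{z^{2} \sin{\left(2 z \right)}}{2} - \frac{z^{2} \cos{\left(2 z \right)}}{4} - z \sin{\left(2 z \right)} + \frac{z \cos{\left(2 z \right)}}{2} - \frac{5 \sin{\left(2 z \right)}}{4} - \frac{\cos{\left(2 z \right)}}{2}.
Check: d/dz[- \frac{z^{3} \sin{\left(2 z \right)}}{6} + \frac{z^{2} \sin{\left(2 z \right)}}{2} - \frac{z^{2} \cos{\left(2 z \right)}}{4} - z \sin{\left(2 z \right)} + \frac{z \cos{\left(2 z \right)}}{2} - \frac{5 \sin{\left(2 z \right)}}{4} - \frac{\cos{\left(2 z \right)}}{2}] = - \frac{z^{3} \cos{\left(2 z \right)}}{3} + z^{2} \cos{\left(2 z \right)} - \frac{5 z \cos{\left(2 z \right)}}{2} - 2 \cos{\left(2 z \right)}, which equals G'(z).

G(z) = - \frac{z^{3} \sin{\left(2 z \right)}}{6} + \frac{z^{2} \sin{\left(2 z \right)}}{2} - \frac{z^{2} \cos{\left(2 z \right)}}{4} - z \sin{\left(2 z \right)} + \frac{z \cos{\left(2 z \right)}}{2} - \frac{5 \sin{\left(2 z \right)}}{4} - \frac{\cos{\left(2 z \right)}}{2}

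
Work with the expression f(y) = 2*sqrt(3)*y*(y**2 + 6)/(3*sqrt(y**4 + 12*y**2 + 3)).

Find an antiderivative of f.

An antiderivative is F(y) = sqrt(3)*sqrt(y**4 + 12*y**2 + 3)/3.

The substitution u = y**4/3 + 4*y**2 + 1 works: f is exactly (dF/du)*(du/dy) for that inner function.
Check: d/dy[sqrt(3)*sqrt(y**4 + 12*y**2 + 3)/3] = (2*sqrt(3)*y**3 + 12*sqrt(3)*y)/(3*sqrt(y**4 + 12*y**2 + 3)), which equals f(y).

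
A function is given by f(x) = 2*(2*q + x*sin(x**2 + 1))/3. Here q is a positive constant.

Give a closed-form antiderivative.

An antiderivative is F(x) = 4*q*x/3 - cos(x**2 + 1)/3.

Differentiate the proposed F(x) back; it has to land on f(x) exactly.
Check: d/dx[4*q*x/3 - cos(x**2 + 1)/3] = 4*q/3 + 2*x*sin(x**2 + 1)/3, which equals f(x).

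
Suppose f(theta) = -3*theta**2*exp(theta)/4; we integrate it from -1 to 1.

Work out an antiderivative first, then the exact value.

Antiderivative: F(theta) = (-3*theta**2 + 6*theta - 6)*exp(theta)/4; value = -3*exp(1)/4 + 15*exp(-1)/4

Recognize the product-rule pattern: f = u'v + uv' with u = -3*theta**2/4 + 3*theta/2 - 3/2, v = exp(theta), so integration by parts undoes it.
F(theta) = (-3*theta**2 + 6*theta - 6)*exp(theta)/4 is an antiderivative of f.
Check: d/dtheta[(-3*theta**2 + 6*theta - 6)*exp(theta)/4] = -3*theta**2*exp(theta)/4 = f(theta).
F(1) = -3*exp(1)/4; F(-1) = -15*exp(-1)/4.
Integral = F(1) - F(-1) = -3*exp(1)/4 + 15*exp(-1)/4.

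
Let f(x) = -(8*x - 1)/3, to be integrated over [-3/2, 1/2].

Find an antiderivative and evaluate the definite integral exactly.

For F(x) to be correct the identity F'(x) - f(x) = 0 must hold.
F(x) = -4*x**2/3 + x/3 is an antiderivative of f.
Check: d/dx[-4*x**2/3 + x/3] = 1/3 - 8*x/3, which equals f(x).
F(1/2) = -1/6; F(-3/2) = -7/2.
Integral = F(1/2) - F(-3/2) = 10/3.

Antiderivative: F(x) = -4*x**2/3 + x/3; value = 10/3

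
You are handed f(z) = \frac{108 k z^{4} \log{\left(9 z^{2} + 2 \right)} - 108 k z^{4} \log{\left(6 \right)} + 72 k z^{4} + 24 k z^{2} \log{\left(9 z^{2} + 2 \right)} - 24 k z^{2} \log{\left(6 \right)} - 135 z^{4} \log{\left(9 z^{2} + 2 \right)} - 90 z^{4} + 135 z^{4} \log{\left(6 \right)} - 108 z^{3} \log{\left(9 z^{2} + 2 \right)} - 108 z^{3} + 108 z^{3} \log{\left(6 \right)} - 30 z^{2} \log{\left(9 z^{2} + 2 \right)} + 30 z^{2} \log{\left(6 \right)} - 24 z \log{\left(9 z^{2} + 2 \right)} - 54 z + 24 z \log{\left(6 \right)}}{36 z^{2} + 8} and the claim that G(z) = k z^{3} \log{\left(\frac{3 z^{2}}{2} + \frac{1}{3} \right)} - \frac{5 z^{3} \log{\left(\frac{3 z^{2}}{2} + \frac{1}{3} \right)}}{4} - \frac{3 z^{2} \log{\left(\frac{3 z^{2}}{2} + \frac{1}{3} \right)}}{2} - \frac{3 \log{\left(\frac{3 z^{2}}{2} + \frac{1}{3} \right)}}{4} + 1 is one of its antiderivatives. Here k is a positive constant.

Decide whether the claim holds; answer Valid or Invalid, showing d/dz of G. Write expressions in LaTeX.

Valid. The derivative of G reproduces f.

d/dz[G] = \frac{108 k z^{4} \log{\left(9 z^{2} + 2 \right)} - 108 k z^{4} \log{\left(6 \right)} + 72 k z^{4} + 24 k z^{2} \log{\left(9 z^{2} + 2 \right)} - 24 k z^{2} \log{\left(6 \right)} - 135 z^{4} \log{\left(9 z^{2} + 2 \right)} - 90 z^{4} + 135 z^{4} \log{\left(6 \right)} - 108 z^{3} \log{\left(9 z^{2} + 2 \right)} - 108 z^{3} + 108 z^{3} \log{\left(6 \right)} - 30 z^{2} \log{\left(9 z^{2} + 2 \right)} + 30 z^{2} \log{\left(6 \right)} - 24 z \log{\left(9 z^{2} + 2 \right)} - 54 z + 24 z \log{\left(6 \right)}}{36 z^{2} + 8}
This equals f(z) exactly, so the claim holds.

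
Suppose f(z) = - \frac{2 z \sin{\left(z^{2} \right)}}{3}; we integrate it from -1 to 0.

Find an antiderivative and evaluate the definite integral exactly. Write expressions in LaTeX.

Antiderivative: F(z) = \frac{\cos{\left(z^{2} \right)}}{3}; value = \frac{1}{3} - \frac{\cos{\left(1 \right)}}{3}

Any candidate F(z) must reproduce f(z) exactly when differentiated.
F(z) = \frac{\cos{\left(z^{2} \right)}}{3} is an antiderivative of f.
Check: d/dz[\frac{\cos{\left(z^{2} \right)}}{3}] = - \frac{2 z \sin{\left(z^{2} \right)}}{3} = f(z).
F(0) = \frac{1}{3}; F(-1) = \frac{\cos{\left(1 \right)}}{3}.
Integral = F(0) - F(-1) = \frac{1}{3} - \frac{\cos{\left(1 \right)}}{3}.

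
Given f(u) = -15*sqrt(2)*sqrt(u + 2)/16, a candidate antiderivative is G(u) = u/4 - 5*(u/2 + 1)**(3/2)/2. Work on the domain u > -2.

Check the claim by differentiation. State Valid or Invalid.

d/du[G] = sqrt(2)*(-15*sqrt(u + 2) + 2*sqrt(2))/16
d/du[G] - f(u) = 1/4 != 0.

Invalid: d/du[G] - f = 1/4, which is not 0.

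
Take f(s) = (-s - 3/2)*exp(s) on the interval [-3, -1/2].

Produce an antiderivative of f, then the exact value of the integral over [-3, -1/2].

Antiderivative: F(s) = (-2*s - 1)*exp(s)/2; value = -5*exp(-3)/2

f has the shape u'v + uv' for u = -s - 1/2 and v = exp(s) — it is the derivative of the product u*v.
F(s) = (-2*s - 1)*exp(s)/2 is an antiderivative of f.
Check: d/ds[(-2*s - 1)*exp(s)/2] = -s*exp(s) - 3*exp(s)/2, which equals f(s).
F(-1/2) = 0; F(-3) = 5*exp(-3)/2.
Integral = F(-1/2) - F(-3) = -5*exp(-3)/2.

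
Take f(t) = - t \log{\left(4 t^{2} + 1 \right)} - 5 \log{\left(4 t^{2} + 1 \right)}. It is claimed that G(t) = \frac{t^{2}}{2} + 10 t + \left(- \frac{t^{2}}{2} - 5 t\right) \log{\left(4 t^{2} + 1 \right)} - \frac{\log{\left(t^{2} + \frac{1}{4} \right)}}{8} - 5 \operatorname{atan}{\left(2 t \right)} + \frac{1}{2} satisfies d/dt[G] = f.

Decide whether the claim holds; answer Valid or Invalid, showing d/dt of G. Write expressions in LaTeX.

Valid - differentiating G returns exactly f.

d/dt[G] = - t \log{\left(4 t^{2} + 1 \right)} - 5 \log{\left(4 t^{2} + 1 \right)}
This equals f(t) exactly, so the claim holds.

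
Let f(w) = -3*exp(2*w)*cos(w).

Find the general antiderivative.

Whatever form F(w) takes, F'(w) = f(w) is non-negotiable.
Check: d/dw[3*(-sin(w) - 2*cos(w))*exp(2*w)/5] = -3*exp(2*w)*cos(w) = f(w).

F(w) = 3*(-sin(w) - 2*cos(w))*exp(2*w)/5 + C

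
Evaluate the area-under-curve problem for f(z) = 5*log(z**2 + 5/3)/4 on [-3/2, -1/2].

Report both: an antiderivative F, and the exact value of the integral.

Antiderivative: F(z) = 5*z*log(z**2 + 5/3)/4 - 5*z/2 + 5*sqrt(15)*atan(sqrt(15)*z/5)/6; value = -5/2 - 5*sqrt(15)*atan(sqrt(15)/10)/6 - 5*log(23/12)/8 + 15*log(47/12)/8 + 5*sqrt(15)*atan(3*sqrt(15)/10)/6

Differentiate the proposed F(z) back; it has to land on f(z) exactly.
F(z) = 5*z*log(z**2 + 5/3)/4 - 5*z/2 + 5*sqrt(15)*atan(sqrt(15)*z/5)/6 is an antiderivative of f.
Check: d/dz[5*z*log(z**2 + 5/3)/4 - 5*z/2 + 5*sqrt(15)*atan(sqrt(15)*z/5)/6] = 5*log(z**2 + 5/3)/4 = f(z).
F(-1/2) = -5*sqrt(15)*atan(sqrt(15)/10)/6 - 5*log(23/12)/8 + 5/4; F(-3/2) = -5*sqrt(15)*atan(3*sqrt(15)/10)/6 - 15*log(47/12)/8 + 15/4.
Integral = F(-1/2) - F(-3/2) = -5/2 - 5*sqrt(15)*atan(sqrt(15)/10)/6 - 5*log(23/12)/8 + 15*log(47/12)/8 + 5*sqrt(15)*atan(3*sqrt(15)/10)/6.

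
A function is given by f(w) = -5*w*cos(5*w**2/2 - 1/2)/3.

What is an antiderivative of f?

The substitution u = 5*w**2/2 - 1/2 works: f is exactly (dF/du)*(du/dw) for that inner function.
Check: d/dw[-sin(5*w**2/2 - 1/2)/3] = -5*w*cos(5*w**2/2 - 1/2)/3 = f(w).

An antiderivative is F(w) = -sin(5*w**2/2 - 1/2)/3.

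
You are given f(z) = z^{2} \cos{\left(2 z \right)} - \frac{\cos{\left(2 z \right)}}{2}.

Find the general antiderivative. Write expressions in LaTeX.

F(z) = \frac{z^{2} \sin{\left(2 z \right)}}{2} + \frac{z \cos{\left(2 z \right)}}{2} - \frac{\sin{\left(2 z \right)}}{2} + C

Integrate term by term and add the pieces.
Check: d/dz[\frac{z^{2} \sin{\left(2 z \right)}}{2} + \frac{z \cos{\left(2 z \right)}}{2} - \frac{\sin{\left(2 z \right)}}{2}] = z^{2} \cos{\left(2 z \right)} - \frac{\cos{\left(2 z \right)}}{2} = f(z).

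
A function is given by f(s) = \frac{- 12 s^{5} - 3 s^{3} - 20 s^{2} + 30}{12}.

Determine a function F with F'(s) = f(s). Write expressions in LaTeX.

Since d/ds undoes antidifferentiation here, F'(s) = f(s) is required of F(s).
Check: d/ds[- \frac{s^{6}}{6} - \frac{s^{4}}{16} - \frac{5 s^{3}}{9} + \frac{5 s}{2}] = - s^{5} - \frac{s^{3}}{4} - \frac{5 s^{2}}{3} + \frac{5}{2}, which equals f(s).

An antiderivative is F(s) = - \frac{s^{6}}{6} - \frac{s^{4}}{16} - \frac{5 s^{3}}{9} + \frac{5 s}{2}.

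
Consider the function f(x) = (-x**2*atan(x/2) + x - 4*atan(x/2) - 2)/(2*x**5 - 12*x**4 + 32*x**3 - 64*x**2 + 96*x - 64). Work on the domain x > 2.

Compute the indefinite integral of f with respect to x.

F(x) = atan(x/2)/(4*x**2 - 16*x + 16) + C

f has the shape u'v + uv' for u = (2*x - 4)**(-2) and v = atan(x/2) — it is the derivative of the product u*v.
Check: d/dx[atan(x/2)/(4*x**2 - 16*x + 16)] = (-x**2*atan(x/2) + x - 4*atan(x/2) - 2)/(2*x**5 - 12*x**4 + 32*x**3 - 64*x**2 + 96*x - 64) = f(x).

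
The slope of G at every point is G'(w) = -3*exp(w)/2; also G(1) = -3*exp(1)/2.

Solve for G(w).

G(w) = -3*exp(w)/2

Check a candidate G(w) by differentiating: d/dw[G] must match the given G'(w).
A general antiderivative is -3*exp(w)/2 + C.
The condition gives C = -3*exp(1)/2 - (-3*exp(1)/2) = 0.
So G(w) = -3*exp(w)/2.
Check: d/dw[-3*exp(w)/2] = -3*exp(w)/2 = G'(w).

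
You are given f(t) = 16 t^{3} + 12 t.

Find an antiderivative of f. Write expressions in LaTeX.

An antiderivative is F(t) = \frac{\left(4 t^{2} + 3\right)^{2}}{4}.

The substitution u = - 2 t^{2} - \frac{3}{2} works: f is exactly (dF/du)*(du/dt) for that inner function.
Check: d/dt[\frac{\left(4 t^{2} + 3\right)^{2}}{4}] = 16 t^{3} + 12 t = f(t).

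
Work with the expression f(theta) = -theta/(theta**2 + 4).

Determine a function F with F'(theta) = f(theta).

An antiderivative is F(theta) = -log(theta**2 + 4)/2.

The substitution u = theta**2 + 4 works: f is exactly (dF/du)*(du/dtheta) for that inner function.
Check: d/dtheta[-log(theta**2 + 4)/2] = -theta/(theta**2 + 4) = f(theta).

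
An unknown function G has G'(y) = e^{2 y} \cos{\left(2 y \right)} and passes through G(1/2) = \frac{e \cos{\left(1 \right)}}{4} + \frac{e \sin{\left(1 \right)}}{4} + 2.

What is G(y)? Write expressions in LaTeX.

G(y) = \frac{e^{2 y} \sin{\left(2 y \right)} + e^{2 y} \cos{\left(2 y \right)} + 8}{4}

Recover the given G'(y) by differentiating a candidate G(y); any mismatch rules it out.
A general antiderivative is \frac{e^{2 y} \sin{\left(2 y \right)}}{4} + \frac{e^{2 y} \cos{\left(2 y \right)}}{4} + C.
The condition gives C = \frac{e \cos{\left(1 \right)}}{4} + \frac{e \sin{\left(1 \right)}}{4} + 2 - (\frac{e \cos{\left(1 \right)}}{4} + \frac{e \sin{\left(1 \right)}}{4}) = 2.
So G(y) = \frac{e^{2 y} \sin{\left(2 y \right)} + e^{2 y} \cos{\left(2 y \right)} + 8}{4}.
Check: d/dy[\frac{e^{2 y} \sin{\left(2 y \right)} + e^{2 y} \cos{\left(2 y \right)} + 8}{4}] = e^{2 y} \cos{\left(2 y \right)} = G'(y).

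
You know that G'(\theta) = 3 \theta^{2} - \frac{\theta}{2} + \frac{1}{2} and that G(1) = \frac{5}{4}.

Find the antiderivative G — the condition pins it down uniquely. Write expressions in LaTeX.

Integrate term by term and add the pieces.
A general antiderivative is \theta^{3} - \frac{\theta^{2}}{4} + \frac{\theta}{2} + C.
The condition gives C = \frac{5}{4} - (\frac{5}{4}) = 0.
So G(\theta) = \theta^{3} - \frac{\theta^{2}}{4} + \frac{\theta}{2}.
Check: d/d\theta[\theta^{3} - \frac{\theta^{2}}{4} + \frac{\theta}{2}] = 3 \theta^{2} - \frac{\theta}{2} + \frac{1}{2} = G'(\theta).

G(\theta) = \theta^{3} - \frac{\theta^{2}}{4} + \frac{\theta}{2}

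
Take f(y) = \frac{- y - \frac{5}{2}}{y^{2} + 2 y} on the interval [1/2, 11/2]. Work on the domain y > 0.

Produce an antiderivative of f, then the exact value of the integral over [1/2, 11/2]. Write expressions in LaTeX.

The denominator factors as 2 y \left(y + 2\right); partial fractions split f into directly integrable pieces: \frac{1}{4 \left(y + 2\right)} - \frac{5}{4 y}.
F(y) = \frac{- 5 \log{\left(y \right)} + \log{\left(y + 2 \right)}}{4} is an antiderivative of f.
Check: d/dy[\frac{- 5 \log{\left(y \right)} + \log{\left(y + 2 \right)}}{4}] = \frac{- 2 y - 5}{2 y^{2} + 4 y}, which equals f(y).
F(11/2) = - \frac{5 \log{\left(\frac{11}{2} \right)}}{4} + \frac{\log{\left(\frac{15}{2} \right)}}{4}; F(1/2) = \frac{\log{\left(\frac{5}{2} \right)}}{4} + \frac{5 \log{\left(2 \right)}}{4}.
Integral = F(11/2) - F(1/2) = - \frac{5 \log{\left(\frac{11}{2} \right)}}{4} - \frac{5 \log{\left(2 \right)}}{4} - \frac{\log{\left(\frac{5}{2} \right)}}{4} + \frac{\log{\left(\frac{15}{2} \right)}}{4}.

Antiderivative: F(y) = \frac{- 5 \log{\left(y \right)} + \log{\left(y + 2 \right)}}{4}; value = - \frac{5 \log{\left(\frac{11}{2} \right)}}{4} - \frac{5 \log{\left(2 \right)}}{4} - \frac{\log{\left(\frac{5}{2} \right)}}{4} + \frac{\log{\left(\frac{15}{2} \right)}}{4}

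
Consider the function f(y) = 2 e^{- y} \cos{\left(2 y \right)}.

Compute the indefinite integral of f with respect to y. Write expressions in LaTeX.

For F(y) to be correct the identity F'(y) - f(y) = 0 must hold.
Check: d/dy[\frac{\left(4 \sin{\left(2 y \right)} - 2 \cos{\left(2 y \right)}\right) e^{- y}}{5}] = 2 e^{- y} \cos{\left(2 y \right)} = f(y).

F(y) = \frac{\left(4 \sin{\left(2 y \right)} - 2 \cos{\left(2 y \right)}\right) e^{- y}}{5} + C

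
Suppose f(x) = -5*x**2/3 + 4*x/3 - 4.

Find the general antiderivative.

The integrand splits into summands that can be handled one at a time.
Check: d/dx[-5*x**3/9 + 2*x**2/3 - 4*x] = -5*x**2/3 + 4*x/3 - 4 = f(x).

F(x) = -5*x**3/9 + 2*x**2/3 - 4*x + C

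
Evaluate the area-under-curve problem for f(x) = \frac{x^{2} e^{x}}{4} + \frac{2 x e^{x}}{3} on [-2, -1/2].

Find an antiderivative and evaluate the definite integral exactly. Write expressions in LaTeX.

Antiderivative: F(x) = \frac{x^{2} e^{x}}{4} + \frac{x e^{x}}{6} - \frac{e^{x}}{6}; value = - \frac{3}{16 e^{\frac{1}{2}}} - \frac{1}{2 e^{2}}

Recognize the product-rule pattern: f = u'v + uv' with u = \frac{x^{2}}{4} + \frac{x}{6} - \frac{1}{6}, v = e^{x}, so integration by parts undoes it.
F(x) = \frac{x^{2} e^{x}}{4} + \frac{x e^{x}}{6} - \frac{e^{x}}{6} is an antiderivative of f.
Check: d/dx[\frac{x^{2} e^{x}}{4} + \frac{x e^{x}}{6} - \frac{e^{x}}{6}] = \frac{x^{2} e^{x}}{4} + \frac{2 x e^{x}}{3} = f(x).
F(-1/2) = - \frac{3}{16 e^{\frac{1}{2}}}; F(-2) = \frac{1}{2 e^{2}}.
Integral = F(-1/2) - F(-2) = - \frac{3}{16 e^{\frac{1}{2}}} - \frac{1}{2 e^{2}}.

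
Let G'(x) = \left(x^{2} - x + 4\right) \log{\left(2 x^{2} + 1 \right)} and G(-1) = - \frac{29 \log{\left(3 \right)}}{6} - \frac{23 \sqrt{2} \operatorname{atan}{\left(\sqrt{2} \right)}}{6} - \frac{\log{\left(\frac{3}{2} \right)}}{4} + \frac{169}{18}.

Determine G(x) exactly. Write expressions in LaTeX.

G(x) = \frac{x^{3} \log{\left(2 x^{2} + 1 \right)}}{3} - \frac{2 x^{3}}{9} - \frac{x^{2} \log{\left(2 x^{2} + 1 \right)}}{2} + \frac{x^{2}}{2} + 4 x \log{\left(2 x^{2} + 1 \right)} - \frac{23 x}{3} - \frac{\log{\left(x^{2} + \frac{1}{2} \right)}}{4} + \frac{23 \sqrt{2} \operatorname{atan}{\left(\sqrt{2} x \right)}}{6} + 1

Any candidate G(x) must reproduce the stated G'(x) exactly.
A general antiderivative is - \frac{2 x^{3}}{9} + \frac{x^{2}}{2} - \frac{23 x}{3} + \left(\frac{x^{3}}{3} - \frac{x^{2}}{2} + 4 x\right) \log{\left(2 x^{2} + 1 \right)} - \frac{\log{\left(x^{2} + \frac{1}{2} \right)}}{4} + \frac{23 \sqrt{2} \operatorname{atan}{\left(\sqrt{2} x \right)}}{6} + C.
The condition gives C = - \frac{29 \log{\left(3 \right)}}{6} - \frac{23 \sqrt{2} \operatorname{atan}{\left(\sqrt{2} \right)}}{6} - \frac{\log{\left(\frac{3}{2} \right)}}{4} + \frac{169}{18} - (- \frac{29 \log{\left(3 \right)}}{6} - \frac{23 \sqrt{2} \operatorname{atan}{\left(\sqrt{2} \right)}}{6} - \frac{\log{\left(\frac{3}{2} \right)}}{4} + \frac{151}{18}) = 1.
So G(x) = \frac{x^{3} \log{\left(2 x^{2} + 1 \right)}}{3} - \frac{2 x^{3}}{9} - \frac{x^{2} \log{\left(2 x^{2} + 1 \right)}}{2} + \frac{x^{2}}{2} + 4 x \log{\left(2 x^{2} + 1 \right)} - \frac{23 x}{3} - \frac{\log{\left(x^{2} + \frac{1}{2} \right)}}{4} + \frac{23 \sqrt{2} \operatorname{atan}{\left(\sqrt{2} x \right)}}{6} + 1.
Check: d/dx[\frac{x^{3} \log{\left(2 x^{2} + 1 \right)}}{3} - \frac{2 x^{3}}{9} - \frac{x^{2} \log{\left(2 x^{2} + 1 \right)}}{2} + \frac{x^{2}}{2} + 4 x \log{\left(2 x^{2} + 1 \right)} - \frac{23 x}{3} - \frac{\log{\left(x^{2} + \frac{1}{2} \right)}}{4} + \frac{23 \sqrt{2} \operatorname{atan}{\left(\sqrt{2} x \right)}}{6} + 1] = x^{2} \log{\left(2 x^{2} + 1 \right)} - x \log{\left(2 x^{2} + 1 \right)} + 4 \log{\left(2 x^{2} + 1 \right)}, which equals G'(x).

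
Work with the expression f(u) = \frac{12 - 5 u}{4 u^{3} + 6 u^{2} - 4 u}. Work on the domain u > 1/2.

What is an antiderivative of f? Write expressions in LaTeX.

An antiderivative is F(u) = - 3 \log{\left(u \right)} + \frac{19 \log{\left(u - \frac{1}{2} \right)}}{10} + \frac{11 \log{\left(u + 2 \right)}}{10}.

The denominator factors as 2 u \left(u + 2\right) \left(2 u - 1\right); partial fractions split f into directly integrable pieces: \frac{19}{5 \left(2 u - 1\right)} + \frac{11}{10 \left(u + 2\right)} - \frac{3}{u}.
Check: d/du[- 3 \log{\left(u \right)} + \frac{19 \log{\left(u - \frac{1}{2} \right)}}{10} + \frac{11 \log{\left(u + 2 \right)}}{10}] = \frac{12 - 5 u}{4 u^{3} + 6 u^{2} - 4 u} = f(u).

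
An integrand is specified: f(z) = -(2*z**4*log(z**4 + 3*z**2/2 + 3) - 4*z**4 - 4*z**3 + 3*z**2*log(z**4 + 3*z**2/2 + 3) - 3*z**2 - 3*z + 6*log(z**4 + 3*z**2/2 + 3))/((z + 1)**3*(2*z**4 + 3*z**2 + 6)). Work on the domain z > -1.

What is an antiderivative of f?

f has the shape u'v + uv' for u = 1/(2*(z + 1)**2) and v = log(z**4 + 3*z**2/2 + 3) — it is the derivative of the product u*v.
Check: d/dz[log(z**4 + 3*z**2/2 + 3)/(2*(z + 1)**2)] = (-2*z**4*log(z**4 + 3*z**2/2 + 3) + 4*z**4 + 4*z**3 - 3*z**2*log(z**4 + 3*z**2/2 + 3) + 3*z**2 + 3*z - 6*log(z**4 + 3*z**2/2 + 3))/(2*z**7 + 6*z**6 + 9*z**5 + 11*z**4 + 15*z**3 + 21*z**2 + 18*z + 6), which equals f(z).

An antiderivative is F(z) = log(z**4 + 3*z**2/2 + 3)/(2*(z + 1)**2).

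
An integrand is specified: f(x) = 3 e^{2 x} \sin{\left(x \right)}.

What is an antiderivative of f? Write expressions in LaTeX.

Differentiate the proposed F(x) back; it has to land on f(x) exactly.
Check: d/dx[\frac{6 e^{2 x} \sin{\left(x \right)}}{5} - \frac{3 e^{2 x} \cos{\left(x \right)}}{5}] = 3 e^{2 x} \sin{\left(x \right)} = f(x).

An antiderivative is F(x) = \frac{6 e^{2 x} \sin{\left(x \right)}}{5} - \frac{3 e^{2 x} \cos{\left(x \right)}}{5}.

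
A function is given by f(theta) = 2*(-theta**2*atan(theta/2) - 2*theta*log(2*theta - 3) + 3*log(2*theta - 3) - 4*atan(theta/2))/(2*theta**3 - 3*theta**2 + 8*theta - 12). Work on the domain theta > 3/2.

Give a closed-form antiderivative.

An antiderivative is F(theta) = -log(2*theta - 3)*atan(theta/2).

f has the shape u'v + uv' for u = -atan(theta/2) and v = log(2*theta - 3) — it is the derivative of the product u*v.
Check: d/dtheta[-log(2*theta - 3)*atan(theta/2)] = (-2*theta**2*atan(theta/2) - 4*theta*log(2*theta - 3) + 6*log(2*theta - 3) - 8*atan(theta/2))/(2*theta**3 - 3*theta**2 + 8*theta - 12), which equals f(theta).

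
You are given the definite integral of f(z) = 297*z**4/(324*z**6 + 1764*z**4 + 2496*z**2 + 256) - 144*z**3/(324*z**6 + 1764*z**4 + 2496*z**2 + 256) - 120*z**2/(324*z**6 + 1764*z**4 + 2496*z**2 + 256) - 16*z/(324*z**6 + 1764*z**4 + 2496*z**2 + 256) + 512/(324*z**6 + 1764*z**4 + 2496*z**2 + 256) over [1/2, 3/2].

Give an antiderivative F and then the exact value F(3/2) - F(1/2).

Antiderivative: F(z) = (27*z**2*atan(3*z) - 24*z + 72*atan(3*z) + 8)/(36*z**2 + 96); value = -3*atan(3/2)/4 - 248/2065 + 3*atan(9/2)/4

The integrand splits into summands that can be handled one at a time.
F(z) = (27*z**2*atan(3*z) - 24*z + 72*atan(3*z) + 8)/(36*z**2 + 96) is an antiderivative of f.
Check: d/dz[(27*z**2*atan(3*z) - 24*z + 72*atan(3*z) + 8)/(36*z**2 + 96)] = (297*z**4 - 144*z**3 - 120*z**2 - 16*z + 512)/(324*z**6 + 1764*z**4 + 2496*z**2 + 256), which equals f(z).
F(3/2) = -28/177 + 3*atan(9/2)/4; F(1/2) = -4/105 + 3*atan(3/2)/4.
Integral = F(3/2) - F(1/2) = -3*atan(3/2)/4 - 248/2065 + 3*atan(9/2)/4.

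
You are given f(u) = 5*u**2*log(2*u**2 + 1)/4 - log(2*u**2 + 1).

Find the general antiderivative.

F(u) = (-20*u**3 + 6*u*(5*u**2 - 12)*log(2*u**2 + 1) + 174*u - 87*sqrt(2)*atan(sqrt(2)*u))/72 + C

The integrand splits into summands that can be handled one at a time.
Check: d/du[(-20*u**3 + 6*u*(5*u**2 - 12)*log(2*u**2 + 1) + 174*u - 87*sqrt(2)*atan(sqrt(2)*u))/72] = 5*u**2*log(2*u**2 + 1)/4 - log(2*u**2 + 1) = f(u).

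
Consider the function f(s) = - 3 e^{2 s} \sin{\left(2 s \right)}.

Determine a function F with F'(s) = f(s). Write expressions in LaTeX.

An antiderivative is F(s) = - \frac{3 e^{2 s} \sin{\left(2 s \right)}}{4} + \frac{3 e^{2 s} \cos{\left(2 s \right)}}{4}.

A candidate is checked by its d/ds: the result must match f(s).
Check: d/ds[- \frac{3 e^{2 s} \sin{\left(2 s \right)}}{4} + \frac{3 e^{2 s} \cos{\left(2 s \right)}}{4}] = - 3 e^{2 s} \sin{\left(2 s \right)} = f(s).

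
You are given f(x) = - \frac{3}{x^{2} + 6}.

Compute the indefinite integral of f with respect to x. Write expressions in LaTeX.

F(x) = - \frac{\sqrt{6} \operatorname{atan}{\left(\frac{\sqrt{6} x}{6} \right)}}{2} + C

Whatever form F(x) takes, F'(x) = f(x) is non-negotiable.
Check: d/dx[- \frac{\sqrt{6} \operatorname{atan}{\left(\frac{\sqrt{6} x}{6} \right)}}{2}] = - \frac{3}{x^{2} + 6} = f(x).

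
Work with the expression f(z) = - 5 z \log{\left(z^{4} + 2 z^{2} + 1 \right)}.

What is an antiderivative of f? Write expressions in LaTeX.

An antiderivative is F(z) = \frac{5 \left(- z^{2} \log{\left(z^{4} + 2 z^{2} + 1 \right)} + 2 z^{2} - 2 \log{\left(z^{2} + 1 \right)}\right)}{2}.

A candidate is checked by its d/dz: the result must match f(z).
Check: d/dz[\frac{5 \left(- z^{2} \log{\left(z^{4} + 2 z^{2} + 1 \right)} + 2 z^{2} - 2 \log{\left(z^{2} + 1 \right)}\right)}{2}] = - 5 z \log{\left(z^{4} + 2 z^{2} + 1 \right)} = f(z).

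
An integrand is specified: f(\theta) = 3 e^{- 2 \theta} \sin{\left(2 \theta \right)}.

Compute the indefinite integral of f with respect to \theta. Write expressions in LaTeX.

Differentiate the proposed F(\theta) back; it has to land on f(\theta) exactly.
Check: d/d\theta[\frac{3 \left(- \sin{\left(2 \theta \right)} - \cos{\left(2 \theta \right)}\right) e^{- 2 \theta}}{4}] = 3 e^{- 2 \theta} \sin{\left(2 \theta \right)} = f(\theta).

F(\theta) = \frac{3 \left(- \sin{\left(2 \theta \right)} - \cos{\left(2 \theta \right)}\right) e^{- 2 \theta}}{4} + C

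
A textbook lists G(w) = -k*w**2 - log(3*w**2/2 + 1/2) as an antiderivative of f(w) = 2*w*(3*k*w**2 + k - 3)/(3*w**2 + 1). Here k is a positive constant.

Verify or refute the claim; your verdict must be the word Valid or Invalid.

Invalid: d/dw[G] - f = -4*k*w, which is not 0.

d/dw[G] = (-6*k*w**3 - 2*k*w - 6*w)/(3*w**2 + 1)
d/dw[G] - f(w) = -4*k*w != 0.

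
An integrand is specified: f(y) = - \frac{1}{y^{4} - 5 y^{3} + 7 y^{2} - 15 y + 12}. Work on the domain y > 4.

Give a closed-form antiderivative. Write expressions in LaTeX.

The denominator factors as \left(y - 4\right) \left(y - 1\right) \left(y^{2} + 3\right); partial fractions split f into directly integrable pieces: - \frac{5 y + 1}{76 \left(y^{2} + 3\right)} + \frac{1}{12 \left(y - 1\right)} - \frac{1}{57 \left(y - 4\right)}.
Check: d/dy[- \frac{\log{\left(y - 4 \right)}}{57} + \frac{\log{\left(y - 1 \right)}}{12} - \frac{5 \log{\left(y^{2} + 3 \right)}}{152} - \frac{\sqrt{3} \operatorname{atan}{\left(\frac{\sqrt{3} y}{3} \right)}}{228}] = - \frac{1}{y^{4} - 5 y^{3} + 7 y^{2} - 15 y + 12} = f(y).

An antiderivative is F(y) = - \frac{\log{\left(y - 4 \right)}}{57} + \frac{\log{\left(y - 1 \right)}}{12} - \frac{5 \log{\left(y^{2} + 3 \right)}}{152} - \frac{\sqrt{3} \operatorname{atan}{\left(\frac{\sqrt{3} y}{3} \right)}}{228}.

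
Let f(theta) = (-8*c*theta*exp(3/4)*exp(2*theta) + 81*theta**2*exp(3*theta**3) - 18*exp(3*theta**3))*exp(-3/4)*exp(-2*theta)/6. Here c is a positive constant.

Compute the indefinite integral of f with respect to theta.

F(theta) = -(4*c*theta**2 - 9*exp(-3/4)*exp(-2*theta)*exp(3*theta**3))/6 + C

A candidate is checked by its d/dtheta: the result must match f(theta).
Check: d/dtheta[-(4*c*theta**2 - 9*exp(-3/4)*exp(-2*theta)*exp(3*theta**3))/6] = (-8*c*theta*exp(3/4)*exp(2*theta) + 81*theta**2*exp(3*theta**3) - 18*exp(3*theta**3))*exp(-3/4)*exp(-2*theta)/6 = f(theta).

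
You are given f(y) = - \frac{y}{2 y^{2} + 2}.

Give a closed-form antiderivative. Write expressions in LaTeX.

An antiderivative is F(y) = - \frac{\log{\left(y^{2} + 1 \right)}}{4}.

f matches the chain-rule pattern g'(h)*h' with inner function h(y) = 2 y^{2} + 2; substituting u = h(y) collapses the integral.
Check: d/dy[- \frac{\log{\left(y^{2} + 1 \right)}}{4}] = - \frac{y}{2 y^{2} + 2} = f(y).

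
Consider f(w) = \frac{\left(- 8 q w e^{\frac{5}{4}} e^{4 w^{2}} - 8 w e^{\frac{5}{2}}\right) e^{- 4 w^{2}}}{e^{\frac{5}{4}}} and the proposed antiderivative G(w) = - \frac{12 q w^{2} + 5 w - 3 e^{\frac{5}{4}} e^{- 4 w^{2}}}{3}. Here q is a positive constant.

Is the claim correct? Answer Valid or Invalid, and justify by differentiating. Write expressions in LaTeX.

Invalid: d/dw[G] - f = - \frac{5}{3}, which is not 0.

d/dw[G] = \frac{\left(- 24 q w e^{4 w^{2}} - 24 w e^{\frac{5}{4}} - 5 e^{4 w^{2}}\right) e^{- 4 w^{2}}}{3}
d/dw[G] - f(w) = - \frac{5}{3} != 0.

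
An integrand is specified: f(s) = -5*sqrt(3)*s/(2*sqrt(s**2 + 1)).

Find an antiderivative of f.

An antiderivative is F(s) = -5*sqrt(3)*sqrt(s**2 + 1)/2.

The substitution u = 3*s**2 + 3 works: f is exactly (dF/du)*(du/ds) for that inner function.
Check: d/ds[-5*sqrt(3)*sqrt(s**2 + 1)/2] = -5*sqrt(3)*s/(2*sqrt(s**2 + 1)) = f(s).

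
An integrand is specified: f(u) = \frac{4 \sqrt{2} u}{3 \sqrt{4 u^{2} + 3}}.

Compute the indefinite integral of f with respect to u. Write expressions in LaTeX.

F(u) = \frac{\sqrt{2} \sqrt{4 u^{2} + 3}}{3} + C

f matches the chain-rule pattern g'(h)*h' with inner function h(u) = 2 u^{2} + \frac{3}{2}; substituting w = h(u) collapses the integral.
Check: d/du[\frac{\sqrt{2} \sqrt{4 u^{2} + 3}}{3}] = \frac{4 \sqrt{2} u}{3 \sqrt{4 u^{2} + 3}} = f(u).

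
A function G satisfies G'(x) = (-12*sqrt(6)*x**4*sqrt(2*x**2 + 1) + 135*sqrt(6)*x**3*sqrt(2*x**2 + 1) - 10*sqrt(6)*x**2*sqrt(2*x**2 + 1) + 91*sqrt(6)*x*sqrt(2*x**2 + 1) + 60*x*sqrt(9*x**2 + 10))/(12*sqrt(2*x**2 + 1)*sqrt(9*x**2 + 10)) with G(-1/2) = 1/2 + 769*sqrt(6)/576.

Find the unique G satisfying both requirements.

A candidate passes only if d/dx[G] lands on the given G'(x) exactly.
A general antiderivative is -sqrt(3*x**2/2 + 5/3)*(x**3/3 - 5*x**2 + 1)/2 + 5*sqrt(2*x**2 + 1)/2 + C.
The condition gives C = 1/2 + 769*sqrt(6)/576 - (769*sqrt(6)/576) = 1/2.
So G(x) = -x**3*sqrt(3*x**2/2 + 5/3)/6 + 5*x**2*sqrt(3*x**2/2 + 5/3)/2 - sqrt(3*x**2/2 + 5/3)/2 + 5*sqrt(2*x**2 + 1)/2 + 1/2.
Check: d/dx[-x**3*sqrt(3*x**2/2 + 5/3)/6 + 5*x**2*sqrt(3*x**2/2 + 5/3)/2 - sqrt(3*x**2/2 + 5/3)/2 + 5*sqrt(2*x**2 + 1)/2 + 1/2] = (-12*sqrt(6)*x**4*sqrt(2*x**2 + 1) + 135*sqrt(6)*x**3*sqrt(2*x**2 + 1) - 10*sqrt(6)*x**2*sqrt(2*x**2 + 1) + 91*sqrt(6)*x*sqrt(2*x**2 + 1) + 60*x*sqrt(9*x**2 + 10))/(12*sqrt(2*x**2 + 1)*sqrt(9*x**2 + 10)) = G'(x).

G(x) = -x**3*sqrt(3*x**2/2 + 5/3)/6 + 5*x**2*sqrt(3*x**2/2 + 5/3)/2 - sqrt(3*x**2/2 + 5/3)/2 + 5*sqrt(2*x**2 + 1)/2 + 1/2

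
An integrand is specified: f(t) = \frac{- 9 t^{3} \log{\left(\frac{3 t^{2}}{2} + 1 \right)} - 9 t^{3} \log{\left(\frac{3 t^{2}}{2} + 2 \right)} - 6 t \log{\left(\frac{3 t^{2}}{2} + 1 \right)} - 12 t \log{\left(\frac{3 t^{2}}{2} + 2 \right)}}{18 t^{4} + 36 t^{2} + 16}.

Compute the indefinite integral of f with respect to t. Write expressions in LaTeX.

F(t) = - \frac{\log{\left(\frac{3 t^{2}}{2} + 1 \right)} \log{\left(\frac{3 t^{2}}{2} + 2 \right)}}{4} + C

f has the shape u'v + uv' for u = - \frac{\log{\left(\frac{3 t^{2}}{2} + 1 \right)}}{4} and v = \log{\left(\frac{3 t^{2}}{2} + 2 \right)} — it is the derivative of the product u*v.
Check: d/dt[- \frac{\log{\left(\frac{3 t^{2}}{2} + 1 \right)} \log{\left(\frac{3 t^{2}}{2} + 2 \right)}}{4}] = \frac{- 9 t^{3} \log{\left(\frac{3 t^{2}}{2} + 1 \right)} - 9 t^{3} \log{\left(\frac{3 t^{2}}{2} + 2 \right)} - 6 t \log{\left(\frac{3 t^{2}}{2} + 1 \right)} - 12 t \log{\left(\frac{3 t^{2}}{2} + 2 \right)}}{18 t^{4} + 36 t^{2} + 16} = f(t).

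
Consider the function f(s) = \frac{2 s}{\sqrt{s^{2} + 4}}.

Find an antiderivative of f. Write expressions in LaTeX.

The substitution u = s^{2} + 4 works: f is exactly (dF/du)*(du/ds) for that inner function.
Check: d/ds[2 \sqrt{s^{2} + 4}] = \frac{2 s}{\sqrt{s^{2} + 4}} = f(s).

An antiderivative is F(s) = 2 \sqrt{s^{2} + 4}.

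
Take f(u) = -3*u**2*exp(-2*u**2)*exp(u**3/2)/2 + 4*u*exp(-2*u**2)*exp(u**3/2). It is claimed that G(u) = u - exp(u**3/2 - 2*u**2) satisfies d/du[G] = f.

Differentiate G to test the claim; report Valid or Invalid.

Invalid: d/du[G] - f = 1, which is not 0.

d/du[G] = -3*u**2*exp(-2*u**2)*exp(u**3/2)/2 + 4*u*exp(-2*u**2)*exp(u**3/2) + 1
d/du[G] - f(u) = 1 != 0.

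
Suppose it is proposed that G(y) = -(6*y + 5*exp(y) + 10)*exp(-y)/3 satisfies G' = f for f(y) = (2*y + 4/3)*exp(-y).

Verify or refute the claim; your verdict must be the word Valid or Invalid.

Valid - differentiating G returns exactly f.

d/dy[G] = (6*y + 4)*exp(-y)/3
This equals f(y) exactly, so the claim holds.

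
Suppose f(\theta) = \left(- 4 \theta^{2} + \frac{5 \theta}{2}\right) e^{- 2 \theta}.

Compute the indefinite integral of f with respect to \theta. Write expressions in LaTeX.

Recognize the product-rule pattern: f = u'v + uv' with u = 2 \theta^{2} + \frac{3 \theta}{4} + \frac{3}{8}, v = e^{- 2 \theta}, so integration by parts undoes it.
Check: d/d\theta[\frac{\left(16 \theta^{2} + 6 \theta + 3\right) e^{- 2 \theta}}{8}] = \frac{\left(- 8 \theta^{2} + 5 \theta\right) e^{- 2 \theta}}{2}, which equals f(\theta).

F(\theta) = \frac{\left(16 \theta^{2} + 6 \theta + 3\right) e^{- 2 \theta}}{8} + C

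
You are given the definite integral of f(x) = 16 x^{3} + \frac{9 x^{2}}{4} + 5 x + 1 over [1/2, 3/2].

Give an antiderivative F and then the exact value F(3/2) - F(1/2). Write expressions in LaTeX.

Integrate term by term and add the pieces.
F(x) = \frac{x \left(16 x^{3} + 3 x^{2} + 10 x + 4\right)}{4} is an antiderivative of f.
Check: d/dx[\frac{x \left(16 x^{3} + 3 x^{2} + 10 x + 4\right)}{4}] = 16 x^{3} + \frac{9 x^{2}}{4} + 5 x + 1 = f(x).
F(3/2) = \frac{957}{32}; F(1/2) = \frac{47}{32}.
Integral = F(3/2) - F(1/2) = \frac{455}{16}.

Antiderivative: F(x) = \frac{x \left(16 x^{3} + 3 x^{2} + 10 x + 4\right)}{4}; value = \frac{455}{16}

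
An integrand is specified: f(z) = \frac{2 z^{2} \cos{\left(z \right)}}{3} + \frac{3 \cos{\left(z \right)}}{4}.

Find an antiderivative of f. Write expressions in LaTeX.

An antiderivative is F(z) = \frac{2 z^{2} \sin{\left(z \right)}}{3} + \frac{4 z \cos{\left(z \right)}}{3} - \frac{7 \sin{\left(z \right)}}{12}.

The integrand splits into summands that can be handled one at a time.
Check: d/dz[\frac{2 z^{2} \sin{\left(z \right)}}{3} + \frac{4 z \cos{\left(z \right)}}{3} - \frac{7 \sin{\left(z \right)}}{12}] = \frac{2 z^{2} \cos{\left(z \right)}}{3} + \frac{3 \cos{\left(z \right)}}{4} = f(z).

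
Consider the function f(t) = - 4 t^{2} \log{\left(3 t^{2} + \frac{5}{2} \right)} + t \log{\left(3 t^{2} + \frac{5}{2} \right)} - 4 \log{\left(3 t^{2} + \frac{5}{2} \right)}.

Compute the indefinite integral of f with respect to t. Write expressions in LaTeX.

F(t) = - \frac{4 t^{3} \log{\left(3 t^{2} + \frac{5}{2} \right)}}{3} + \frac{8 t^{3}}{9} + \frac{t^{2} \log{\left(3 t^{2} + \frac{5}{2} \right)}}{2} - \frac{t^{2}}{2} - 4 t \log{\left(3 t^{2} + \frac{5}{2} \right)} + \frac{52 t}{9} + \frac{5 \log{\left(t^{2} + \frac{5}{6} \right)}}{12} - \frac{26 \sqrt{30} \operatorname{atan}{\left(\frac{\sqrt{30} t}{5} \right)}}{27} + C

Integrate term by term and add the pieces.
Check: d/dt[- \frac{4 t^{3} \log{\left(3 t^{2} + \frac{5}{2} \right)}}{3} + \frac{8 t^{3}}{9} + \frac{t^{2} \log{\left(3 t^{2} + \frac{5}{2} \right)}}{2} - \frac{t^{2}}{2} - 4 t \log{\left(3 t^{2} + \frac{5}{2} \right)} + \frac{52 t}{9} + \frac{5 \log{\left(t^{2} + \frac{5}{6} \right)}}{12} - \frac{26 \sqrt{30} \operatorname{atan}{\left(\frac{\sqrt{30} t}{5} \right)}}{27}] = - 4 t^{2} \log{\left(3 t^{2} + \frac{5}{2} \right)} + t \log{\left(3 t^{2} + \frac{5}{2} \right)} - 4 \log{\left(3 t^{2} + \frac{5}{2} \right)} = f(t).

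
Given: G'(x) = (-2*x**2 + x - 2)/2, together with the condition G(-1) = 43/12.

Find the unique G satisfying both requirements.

G(x) = -(4*x**3 - 3*x**2 + 12*x - 24)/12

The proposed G(x) is checked by its d/dx: the result must match the given G'(x).
A general antiderivative is -x**3/3 + x**2/4 - x + C.
The condition gives C = 43/12 - (19/12) = 2.
So G(x) = -(4*x**3 - 3*x**2 + 12*x - 24)/12.
Check: d/dx[-(4*x**3 - 3*x**2 + 12*x - 24)/12] = -x**2 + x/2 - 1, which equals G'(x).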